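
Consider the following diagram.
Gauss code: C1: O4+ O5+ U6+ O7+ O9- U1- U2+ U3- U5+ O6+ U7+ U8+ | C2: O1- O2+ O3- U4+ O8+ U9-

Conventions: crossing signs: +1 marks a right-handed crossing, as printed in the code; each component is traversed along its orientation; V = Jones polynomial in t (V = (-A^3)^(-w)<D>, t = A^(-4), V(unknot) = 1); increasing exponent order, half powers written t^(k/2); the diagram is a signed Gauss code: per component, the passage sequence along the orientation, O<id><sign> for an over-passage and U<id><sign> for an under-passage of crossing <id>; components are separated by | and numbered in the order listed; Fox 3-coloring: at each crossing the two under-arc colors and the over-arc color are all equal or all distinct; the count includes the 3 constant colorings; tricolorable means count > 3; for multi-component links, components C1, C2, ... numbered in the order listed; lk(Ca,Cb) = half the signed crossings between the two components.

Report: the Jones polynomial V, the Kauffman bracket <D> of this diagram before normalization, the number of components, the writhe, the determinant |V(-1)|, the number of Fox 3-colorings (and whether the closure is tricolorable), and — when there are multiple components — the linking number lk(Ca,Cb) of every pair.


Jones polynomial: V(t) = -2t^(1/2) + t^(3/2) - 2t^(5/2) + t^(7/2) - t^(9/2) + t^(11/2)
<D> = -A^-13 + A^-9 - A^-5 + 2A^-1 - A^3 + 2A^7; writhe +3
components 2, writhe +3 (9 crossings)
linking number lk(C1,C2) = 0
3-colorings: 3 of 3^9, det 8 — not tricolorable
note: the span of V is 5, within the link bound 9 + 2 - 1


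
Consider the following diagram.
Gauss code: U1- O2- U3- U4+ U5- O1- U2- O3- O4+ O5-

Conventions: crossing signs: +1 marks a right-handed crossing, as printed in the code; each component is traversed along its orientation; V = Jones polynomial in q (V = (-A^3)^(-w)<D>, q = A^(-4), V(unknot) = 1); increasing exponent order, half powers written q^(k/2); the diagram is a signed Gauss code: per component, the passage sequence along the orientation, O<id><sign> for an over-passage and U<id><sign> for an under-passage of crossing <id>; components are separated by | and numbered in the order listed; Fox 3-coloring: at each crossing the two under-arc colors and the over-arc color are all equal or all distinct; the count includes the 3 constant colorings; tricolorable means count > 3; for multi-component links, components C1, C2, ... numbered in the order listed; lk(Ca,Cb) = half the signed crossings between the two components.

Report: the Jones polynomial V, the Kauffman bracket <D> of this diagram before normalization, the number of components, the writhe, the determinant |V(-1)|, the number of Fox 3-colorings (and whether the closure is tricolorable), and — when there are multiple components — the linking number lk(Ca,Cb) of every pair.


V(q) = -q^-4 + q^-3 + q^-1
bracket: -A^-5 - A^3 + A^7, w = -3
1 component, writhe -3, over 5 crossings
det 3, colorings 9 of 3^5 — tricolorable
observation: |V(-1)| = 3: so tricolorable, since 3 divides 3


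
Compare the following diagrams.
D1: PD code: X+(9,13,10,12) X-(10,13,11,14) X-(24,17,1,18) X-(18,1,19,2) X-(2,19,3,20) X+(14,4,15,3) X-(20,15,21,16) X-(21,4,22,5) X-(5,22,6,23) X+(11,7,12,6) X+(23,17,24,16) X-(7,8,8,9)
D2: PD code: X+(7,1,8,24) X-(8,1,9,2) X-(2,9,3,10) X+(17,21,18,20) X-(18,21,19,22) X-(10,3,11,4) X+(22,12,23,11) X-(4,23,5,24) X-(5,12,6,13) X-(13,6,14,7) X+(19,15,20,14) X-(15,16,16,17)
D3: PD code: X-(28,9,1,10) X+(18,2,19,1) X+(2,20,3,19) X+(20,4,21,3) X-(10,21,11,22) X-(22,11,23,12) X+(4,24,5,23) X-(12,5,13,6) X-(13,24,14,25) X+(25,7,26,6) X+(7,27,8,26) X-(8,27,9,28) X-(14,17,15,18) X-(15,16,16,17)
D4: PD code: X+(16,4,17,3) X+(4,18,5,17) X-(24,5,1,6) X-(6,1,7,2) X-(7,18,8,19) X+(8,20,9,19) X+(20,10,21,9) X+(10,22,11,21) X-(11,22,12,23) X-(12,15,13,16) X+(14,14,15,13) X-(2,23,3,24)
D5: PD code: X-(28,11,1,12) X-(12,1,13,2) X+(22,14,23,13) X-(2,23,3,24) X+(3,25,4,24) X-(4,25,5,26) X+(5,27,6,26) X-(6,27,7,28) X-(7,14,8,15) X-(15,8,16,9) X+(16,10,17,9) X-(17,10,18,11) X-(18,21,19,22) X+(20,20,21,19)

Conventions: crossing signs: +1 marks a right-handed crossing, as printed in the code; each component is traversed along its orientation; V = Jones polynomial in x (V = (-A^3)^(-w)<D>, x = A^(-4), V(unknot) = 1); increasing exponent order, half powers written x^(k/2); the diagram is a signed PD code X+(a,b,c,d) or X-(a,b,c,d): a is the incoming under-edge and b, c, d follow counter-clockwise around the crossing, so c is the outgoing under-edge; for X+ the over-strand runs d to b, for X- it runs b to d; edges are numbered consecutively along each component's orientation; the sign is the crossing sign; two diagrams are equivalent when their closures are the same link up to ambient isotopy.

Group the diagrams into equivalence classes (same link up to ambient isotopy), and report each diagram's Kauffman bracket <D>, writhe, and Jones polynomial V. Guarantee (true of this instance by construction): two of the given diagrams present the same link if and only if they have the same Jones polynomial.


grouping into links: {D1, D2, D5} | {D3, D4}
V(D1) = -x^-6 + x^-5 - x^-4 + 2x^-3 - x^-2 + x^-1  (w -4, c 12, <D> = A^-8 - A^-4 + 2 - A^4 + A^8 - A^12)
D2 (bracket A^-8 - A^-4 + 2 - A^4 + A^8 - A^12; 12 crossings at w = -4): V = -x^-6 + x^-5 - x^-4 + 2x^-3 - x^-2 + x^-1
V(D3) = -x^-3 + 2x^-2 - 2x^-1 + 3 - 2x + 2x^2 - x^3  (w -2, c 14, <D> = -A^-18 + 2A^-14 - 2A^-10 + 3A^-6 - 2A^-2 + 2A^2 - A^6)
D4 (bracket -A^-12 + 2A^-8 - 2A^-4 + 3 - 2A^4 + 2A^8 - A^12; 12 crossings at w = 0): V = -x^-3 + 2x^-2 - 2x^-1 + 3 - 2x + 2x^2 - x^3
V(D5) = -x^-6 + x^-5 - x^-4 + 2x^-3 - x^-2 + x^-1  (w -4, c 14, <D> = A^-8 - A^-4 + 2 - A^4 + A^8 - A^12)
why: comparing 5 Jones polynomials yields 2 groups


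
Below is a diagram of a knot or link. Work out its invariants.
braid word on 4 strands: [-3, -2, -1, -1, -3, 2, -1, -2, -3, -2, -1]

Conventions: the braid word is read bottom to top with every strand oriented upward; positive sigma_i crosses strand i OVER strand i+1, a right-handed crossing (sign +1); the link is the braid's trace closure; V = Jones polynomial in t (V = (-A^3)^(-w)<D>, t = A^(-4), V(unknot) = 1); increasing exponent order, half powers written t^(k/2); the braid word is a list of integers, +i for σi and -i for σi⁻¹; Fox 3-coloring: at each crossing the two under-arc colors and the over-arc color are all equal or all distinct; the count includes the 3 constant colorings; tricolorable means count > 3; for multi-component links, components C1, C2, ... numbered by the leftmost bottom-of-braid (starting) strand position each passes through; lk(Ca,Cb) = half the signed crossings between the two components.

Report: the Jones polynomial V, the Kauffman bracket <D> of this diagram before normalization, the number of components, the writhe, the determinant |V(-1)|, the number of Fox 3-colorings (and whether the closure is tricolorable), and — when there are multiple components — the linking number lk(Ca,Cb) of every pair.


V = -t^-10 + t^-9 - t^-8 + t^-7 - t^-6 + t^-5 + t^-3
<D> = -A^-15 - A^-7 + A^-3 - A + A^5 - A^9 + A^13 (w = -9)
1 component over 11 crossings, w = -9
3 Fox colorings among 3^11, |V(-1)| = 7: not tricolorable
why: w = -9 shifts under R1 moves; the (-A^3)^(9) factor cancels that in V


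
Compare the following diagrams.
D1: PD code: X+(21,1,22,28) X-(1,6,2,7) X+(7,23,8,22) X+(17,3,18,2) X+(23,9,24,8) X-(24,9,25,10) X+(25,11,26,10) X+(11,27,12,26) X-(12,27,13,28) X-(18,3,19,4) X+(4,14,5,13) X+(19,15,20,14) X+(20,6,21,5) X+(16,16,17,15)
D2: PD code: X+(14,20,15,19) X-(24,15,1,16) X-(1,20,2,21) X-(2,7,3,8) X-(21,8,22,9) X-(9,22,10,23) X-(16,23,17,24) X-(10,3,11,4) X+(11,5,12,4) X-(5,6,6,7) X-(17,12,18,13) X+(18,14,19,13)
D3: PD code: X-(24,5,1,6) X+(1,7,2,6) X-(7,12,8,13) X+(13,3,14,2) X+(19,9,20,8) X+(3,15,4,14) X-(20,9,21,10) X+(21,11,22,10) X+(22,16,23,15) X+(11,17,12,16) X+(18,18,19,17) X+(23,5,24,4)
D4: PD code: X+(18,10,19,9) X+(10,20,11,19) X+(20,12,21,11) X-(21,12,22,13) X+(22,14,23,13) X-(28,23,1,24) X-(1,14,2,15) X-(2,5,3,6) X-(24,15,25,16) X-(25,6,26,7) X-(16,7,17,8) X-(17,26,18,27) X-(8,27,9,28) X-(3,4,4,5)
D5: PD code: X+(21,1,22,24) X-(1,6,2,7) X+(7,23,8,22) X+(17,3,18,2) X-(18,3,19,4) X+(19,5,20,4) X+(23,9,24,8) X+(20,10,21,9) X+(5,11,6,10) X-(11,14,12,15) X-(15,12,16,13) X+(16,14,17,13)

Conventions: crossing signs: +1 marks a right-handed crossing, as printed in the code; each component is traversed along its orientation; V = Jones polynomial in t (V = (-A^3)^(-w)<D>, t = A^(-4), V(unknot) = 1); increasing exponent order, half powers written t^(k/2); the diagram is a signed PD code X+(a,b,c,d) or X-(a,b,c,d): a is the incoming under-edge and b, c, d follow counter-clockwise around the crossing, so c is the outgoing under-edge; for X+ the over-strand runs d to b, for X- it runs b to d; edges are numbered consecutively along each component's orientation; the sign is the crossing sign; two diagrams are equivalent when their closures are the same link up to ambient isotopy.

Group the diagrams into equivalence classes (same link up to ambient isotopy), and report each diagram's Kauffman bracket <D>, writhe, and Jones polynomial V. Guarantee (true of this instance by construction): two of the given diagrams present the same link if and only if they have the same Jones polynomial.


classes: {D1, D3, D5} | {D2, D4}
V(D1) = t - t^2 + 2t^3 - t^4 + t^5 - t^6  [14 crossings, <D> = -A^-6 + A^-2 - A^2 + 2A^6 - A^10 + A^14, w = +6]
V(D2) = -t^-6 + t^-5 - t^-4 + 2t^-3 - t^-2 + t^-1  [12 crossings, <D> = A^-14 - A^-10 + 2A^-6 - A^-2 + A^2 - A^6, w = -6]
V(D3) = t - t^2 + 2t^3 - t^4 + t^5 - t^6  (w +6, c 12, <D> = -A^-6 + A^-2 - A^2 + 2A^6 - A^10 + A^14)
V(D4) = -t^-6 + t^-5 - t^-4 + 2t^-3 - t^-2 + t^-1  [14 crossings, <D> = A^-14 - A^-10 + 2A^-6 - A^-2 + A^2 - A^6, w = -6]
V(D5) = t - t^2 + 2t^3 - t^4 + t^5 - t^6  (w +4, c 12, <D> = -A^-12 + A^-8 - A^-4 + 2 - A^4 + A^8)
note: 2 values of V(t) split the 5 diagrams


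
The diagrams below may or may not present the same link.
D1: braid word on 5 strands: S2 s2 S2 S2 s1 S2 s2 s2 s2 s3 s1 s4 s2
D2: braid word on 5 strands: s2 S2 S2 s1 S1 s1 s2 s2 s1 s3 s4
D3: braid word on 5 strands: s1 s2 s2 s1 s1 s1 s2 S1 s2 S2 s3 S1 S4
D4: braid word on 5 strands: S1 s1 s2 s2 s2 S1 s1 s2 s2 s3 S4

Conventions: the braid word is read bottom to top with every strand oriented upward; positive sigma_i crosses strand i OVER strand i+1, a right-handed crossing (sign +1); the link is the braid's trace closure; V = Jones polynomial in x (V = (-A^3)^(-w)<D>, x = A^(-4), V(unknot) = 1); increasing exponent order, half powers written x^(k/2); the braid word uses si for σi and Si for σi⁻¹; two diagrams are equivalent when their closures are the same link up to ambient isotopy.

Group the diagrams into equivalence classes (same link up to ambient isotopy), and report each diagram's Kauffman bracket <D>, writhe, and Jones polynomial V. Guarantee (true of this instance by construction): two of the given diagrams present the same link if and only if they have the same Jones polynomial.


classes: {D1, D2} | {D3} | {D4}
V(D1) = -x^(1/2) + x^(3/2) - x^(5/2) - x^(9/2)  [13 crossings, <D> = A^-3 + A^5 - A^9 + A^13, w = +5]
V(D2) = -x^(1/2) + x^(3/2) - x^(5/2) - x^(9/2)  [11 crossings, <D> = A^-3 + A^5 - A^9 + A^13, w = +5]
D3 (bracket A^-15 - 2A^-11 + 2A^-7 - 2A^-3 + 3A - A^5 + A^9; 13 crossings at w = +5): V = -x^(3/2) + x^(5/2) - 3x^(7/2) + 2x^(9/2) - 2x^(11/2) + 2x^(13/2) - x^(15/2)
V(D4) = -x^(3/2) - x^(5/2) - x^(7/2) + x^(15/2)  (w +5, c 11, <D> = -A^-15 + A + A^5 + A^9)
note: V(x) takes 3 values over 4 diagrams, fixing the grouping


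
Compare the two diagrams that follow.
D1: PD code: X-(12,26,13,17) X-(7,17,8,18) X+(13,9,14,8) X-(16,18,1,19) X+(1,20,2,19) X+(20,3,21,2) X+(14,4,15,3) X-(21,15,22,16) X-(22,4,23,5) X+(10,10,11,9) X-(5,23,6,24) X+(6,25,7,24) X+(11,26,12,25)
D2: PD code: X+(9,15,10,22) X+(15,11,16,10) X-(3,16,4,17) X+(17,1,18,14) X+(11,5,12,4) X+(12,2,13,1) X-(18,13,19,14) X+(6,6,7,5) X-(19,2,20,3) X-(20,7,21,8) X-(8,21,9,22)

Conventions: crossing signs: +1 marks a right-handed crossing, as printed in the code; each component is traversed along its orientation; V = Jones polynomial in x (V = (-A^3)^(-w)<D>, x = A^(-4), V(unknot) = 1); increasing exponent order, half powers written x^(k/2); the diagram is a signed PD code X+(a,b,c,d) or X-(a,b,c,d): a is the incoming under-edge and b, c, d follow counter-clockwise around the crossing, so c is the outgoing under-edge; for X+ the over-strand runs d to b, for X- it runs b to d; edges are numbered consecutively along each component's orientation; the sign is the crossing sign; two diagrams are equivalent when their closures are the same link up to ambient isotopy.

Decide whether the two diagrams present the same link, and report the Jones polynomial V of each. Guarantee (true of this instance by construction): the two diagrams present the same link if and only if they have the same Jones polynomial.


equivalent: yes
D1 (bracket A^5 + A^13; 13 crossings at w = +1): V = -x^(-5/2) - x^(-1/2)
V(D2) = -x^(-5/2) - x^(-1/2)  [11 crossings, <D> = A^5 + A^13, w = +1]
observation: all 2 diagrams share one V(x), hence one class


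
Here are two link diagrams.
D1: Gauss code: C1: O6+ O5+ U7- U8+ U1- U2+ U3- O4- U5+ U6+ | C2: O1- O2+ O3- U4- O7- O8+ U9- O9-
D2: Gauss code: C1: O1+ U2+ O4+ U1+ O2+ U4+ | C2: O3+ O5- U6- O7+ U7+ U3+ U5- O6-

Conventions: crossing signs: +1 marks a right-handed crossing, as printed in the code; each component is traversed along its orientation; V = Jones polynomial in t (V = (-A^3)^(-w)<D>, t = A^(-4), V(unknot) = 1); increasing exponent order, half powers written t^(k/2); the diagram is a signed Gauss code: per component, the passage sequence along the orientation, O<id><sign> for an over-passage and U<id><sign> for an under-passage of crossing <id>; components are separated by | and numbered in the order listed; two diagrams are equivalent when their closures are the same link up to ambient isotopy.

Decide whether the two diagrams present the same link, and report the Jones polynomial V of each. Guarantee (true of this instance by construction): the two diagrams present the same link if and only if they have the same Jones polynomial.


same link: no
V(D1) = -t^(-5/2) - t^(-1/2)  [9 crossings, <D> = A^-1 + A^7, w = -1]
V(D2) = -t^(1/2) - t^(3/2) - t^(5/2) + t^(9/2)  (w +3, c 7, <D> = -A^-9 + A^-1 + A^3 + A^7)
note: 2 classes among 2 diagrams; unequal V(t) rules out equality


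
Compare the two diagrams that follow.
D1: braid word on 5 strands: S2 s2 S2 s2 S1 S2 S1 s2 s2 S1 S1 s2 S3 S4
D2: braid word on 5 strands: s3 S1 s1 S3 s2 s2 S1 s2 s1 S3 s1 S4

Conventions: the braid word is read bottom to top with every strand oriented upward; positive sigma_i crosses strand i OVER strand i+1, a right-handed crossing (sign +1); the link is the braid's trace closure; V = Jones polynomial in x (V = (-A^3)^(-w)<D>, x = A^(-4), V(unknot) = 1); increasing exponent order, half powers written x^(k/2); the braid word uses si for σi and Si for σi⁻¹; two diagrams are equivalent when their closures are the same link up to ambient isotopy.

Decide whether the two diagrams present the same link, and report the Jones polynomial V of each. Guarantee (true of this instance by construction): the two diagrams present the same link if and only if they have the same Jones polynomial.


equivalent: no
V(D1) = -x^-4 + x^-3 + x^-1  (w -4, c 14, <D> = A^-8 + 1 - A^4)
V(D2) = x - x^2 + 2x^3 - x^4 + x^5 - x^6  [12 crossings, <D> = -A^-18 + A^-14 - A^-10 + 2A^-6 - A^-2 + A^2, w = +2]
key observation: comparing 2 Jones polynomials yields 2 groups


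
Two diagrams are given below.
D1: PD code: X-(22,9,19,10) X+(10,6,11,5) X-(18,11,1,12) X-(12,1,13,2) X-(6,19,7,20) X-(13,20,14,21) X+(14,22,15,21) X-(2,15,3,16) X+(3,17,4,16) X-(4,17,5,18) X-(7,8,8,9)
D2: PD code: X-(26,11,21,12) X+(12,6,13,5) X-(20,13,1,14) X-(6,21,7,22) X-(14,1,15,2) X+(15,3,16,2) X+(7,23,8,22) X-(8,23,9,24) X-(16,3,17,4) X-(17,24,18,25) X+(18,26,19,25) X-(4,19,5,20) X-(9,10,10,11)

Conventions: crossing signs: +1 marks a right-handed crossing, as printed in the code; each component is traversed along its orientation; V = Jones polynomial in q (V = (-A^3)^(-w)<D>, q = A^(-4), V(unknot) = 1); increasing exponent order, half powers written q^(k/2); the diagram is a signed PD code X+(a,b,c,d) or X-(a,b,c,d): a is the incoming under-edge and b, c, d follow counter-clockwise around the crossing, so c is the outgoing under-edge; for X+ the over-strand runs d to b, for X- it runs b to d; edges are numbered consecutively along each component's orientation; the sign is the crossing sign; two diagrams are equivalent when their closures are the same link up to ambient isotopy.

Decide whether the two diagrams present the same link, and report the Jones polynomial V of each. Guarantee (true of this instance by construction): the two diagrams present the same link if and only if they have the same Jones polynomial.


equivalent: yes
V(D1) = q^(-13/2) - q^(-11/2) + q^(-9/2) - 2q^(-7/2) - q^(-3/2)  (w -5, c 11, <D> = A^-9 + 2A^-1 - A^3 + A^7 - A^11)
V(D2) = q^(-13/2) - q^(-11/2) + q^(-9/2) - 2q^(-7/2) - q^(-3/2)  [13 crossings, <D> = A^-9 + 2A^-1 - A^3 + A^7 - A^11, w = -5]
key observation: one V(q) for all 2 diagrams — one class (guaranteed)


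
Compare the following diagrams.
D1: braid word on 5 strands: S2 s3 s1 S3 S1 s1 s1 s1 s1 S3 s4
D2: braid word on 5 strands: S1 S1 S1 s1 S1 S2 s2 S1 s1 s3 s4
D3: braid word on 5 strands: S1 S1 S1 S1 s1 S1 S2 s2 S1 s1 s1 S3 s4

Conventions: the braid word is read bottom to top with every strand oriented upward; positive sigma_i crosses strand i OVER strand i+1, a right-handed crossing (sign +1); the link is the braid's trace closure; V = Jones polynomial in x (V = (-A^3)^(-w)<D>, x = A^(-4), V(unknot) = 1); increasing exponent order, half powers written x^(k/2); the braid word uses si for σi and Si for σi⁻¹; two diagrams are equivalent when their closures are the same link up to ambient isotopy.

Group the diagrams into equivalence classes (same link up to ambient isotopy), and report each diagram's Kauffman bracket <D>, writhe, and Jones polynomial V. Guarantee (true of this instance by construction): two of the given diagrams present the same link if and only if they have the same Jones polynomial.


classes: {D1} | {D2, D3}
V(D1) = -x^(3/2) - x^(7/2) + x^(9/2) - x^(11/2)  [11 crossings, <D> = A^-13 - A^-9 + A^-5 + A^3, w = +3]
V(D2) = x^(-9/2) - x^(-5/2) - x^(-3/2) - x^(-1/2)  [11 crossings, <D> = A^-1 + A^3 + A^7 - A^15, w = -1]
D3 (bracket A^-7 + A^-3 + A - A^9; 13 crossings at w = -3): V = x^(-9/2) - x^(-5/2) - x^(-3/2) - x^(-1/2)
note: 2 values of V(x) split the 3 diagrams


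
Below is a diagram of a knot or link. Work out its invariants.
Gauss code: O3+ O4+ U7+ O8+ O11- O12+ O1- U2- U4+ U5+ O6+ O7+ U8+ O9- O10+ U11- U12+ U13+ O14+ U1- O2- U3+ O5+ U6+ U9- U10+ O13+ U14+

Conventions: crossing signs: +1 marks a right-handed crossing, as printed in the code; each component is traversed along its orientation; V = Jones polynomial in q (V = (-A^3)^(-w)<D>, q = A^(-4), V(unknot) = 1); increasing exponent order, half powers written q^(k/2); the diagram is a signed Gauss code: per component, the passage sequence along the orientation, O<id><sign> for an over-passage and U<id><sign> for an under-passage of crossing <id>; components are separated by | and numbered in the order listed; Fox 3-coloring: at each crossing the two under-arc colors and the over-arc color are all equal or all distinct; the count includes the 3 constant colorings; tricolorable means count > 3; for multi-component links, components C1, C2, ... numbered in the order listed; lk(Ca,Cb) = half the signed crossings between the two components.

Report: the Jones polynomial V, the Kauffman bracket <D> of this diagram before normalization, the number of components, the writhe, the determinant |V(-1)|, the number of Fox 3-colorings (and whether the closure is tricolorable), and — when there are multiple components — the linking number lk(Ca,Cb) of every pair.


V = q^2 + 2q^4 - 2q^5 + q^6 - 2q^7 + q^8
<D> = A^-14 - 2A^-10 + A^-6 - 2A^-2 + 2A^2 + A^10 (w = +6)
1 component over 14 crossings, w = +6
27 Fox colorings among 3^14, |V(-1)| = 9: tricolorable
why: the span of V is 6, forcing >= 6 crossings in any diagram


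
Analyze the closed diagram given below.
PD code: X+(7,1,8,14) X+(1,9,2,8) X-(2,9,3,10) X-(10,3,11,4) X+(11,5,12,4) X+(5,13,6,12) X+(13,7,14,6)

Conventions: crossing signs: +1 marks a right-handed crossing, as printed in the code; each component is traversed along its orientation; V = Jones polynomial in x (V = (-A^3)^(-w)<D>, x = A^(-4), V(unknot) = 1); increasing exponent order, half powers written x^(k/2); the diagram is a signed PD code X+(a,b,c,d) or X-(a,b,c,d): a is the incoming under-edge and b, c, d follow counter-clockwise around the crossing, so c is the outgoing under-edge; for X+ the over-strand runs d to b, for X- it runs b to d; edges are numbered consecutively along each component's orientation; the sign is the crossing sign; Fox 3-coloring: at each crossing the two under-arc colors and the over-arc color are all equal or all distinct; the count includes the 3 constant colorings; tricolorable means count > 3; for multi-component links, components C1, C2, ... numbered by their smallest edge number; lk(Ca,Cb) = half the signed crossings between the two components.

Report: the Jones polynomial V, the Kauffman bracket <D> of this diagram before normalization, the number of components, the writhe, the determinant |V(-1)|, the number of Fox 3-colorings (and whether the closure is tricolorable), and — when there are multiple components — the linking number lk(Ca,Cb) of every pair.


Jones polynomial: V(x) = x + x^3 - x^4
<D> = A^-7 - A^-3 - A^5; writhe +3
components 1, writhe +3 (7 crossings)
3-colorings: 9 of 3^7, det 3 — tricolorable
note: V spans 3 powers of x: at least 3 crossings in any diagram


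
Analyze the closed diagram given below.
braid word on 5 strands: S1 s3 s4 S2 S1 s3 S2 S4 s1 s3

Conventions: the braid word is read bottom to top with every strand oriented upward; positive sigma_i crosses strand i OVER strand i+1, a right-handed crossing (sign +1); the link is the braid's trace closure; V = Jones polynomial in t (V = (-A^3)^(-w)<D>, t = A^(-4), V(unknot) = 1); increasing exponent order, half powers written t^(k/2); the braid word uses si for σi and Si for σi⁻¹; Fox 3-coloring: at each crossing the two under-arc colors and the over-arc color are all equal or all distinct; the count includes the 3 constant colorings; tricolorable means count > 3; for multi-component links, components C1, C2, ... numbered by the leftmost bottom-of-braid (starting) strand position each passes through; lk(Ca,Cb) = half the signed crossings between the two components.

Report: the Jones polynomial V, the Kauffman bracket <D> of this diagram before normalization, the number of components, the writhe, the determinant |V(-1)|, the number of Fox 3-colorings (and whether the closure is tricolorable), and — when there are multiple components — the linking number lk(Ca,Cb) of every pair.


Jones polynomial: V(t) = t^-2 + 2 + t^2
<D> = A^-8 + 2 + A^8; writhe 0
components 3, writhe 0 (10 crossings)
linking number lk(C1,C2) = -1
lk(C1,C3): 0
lk(C2,C3) = +1
3-colorings: 3 of 3^10, det 4 — not tricolorable
note: |V(-1)| = 4: so not tricolorable, since 3 does not divide 4


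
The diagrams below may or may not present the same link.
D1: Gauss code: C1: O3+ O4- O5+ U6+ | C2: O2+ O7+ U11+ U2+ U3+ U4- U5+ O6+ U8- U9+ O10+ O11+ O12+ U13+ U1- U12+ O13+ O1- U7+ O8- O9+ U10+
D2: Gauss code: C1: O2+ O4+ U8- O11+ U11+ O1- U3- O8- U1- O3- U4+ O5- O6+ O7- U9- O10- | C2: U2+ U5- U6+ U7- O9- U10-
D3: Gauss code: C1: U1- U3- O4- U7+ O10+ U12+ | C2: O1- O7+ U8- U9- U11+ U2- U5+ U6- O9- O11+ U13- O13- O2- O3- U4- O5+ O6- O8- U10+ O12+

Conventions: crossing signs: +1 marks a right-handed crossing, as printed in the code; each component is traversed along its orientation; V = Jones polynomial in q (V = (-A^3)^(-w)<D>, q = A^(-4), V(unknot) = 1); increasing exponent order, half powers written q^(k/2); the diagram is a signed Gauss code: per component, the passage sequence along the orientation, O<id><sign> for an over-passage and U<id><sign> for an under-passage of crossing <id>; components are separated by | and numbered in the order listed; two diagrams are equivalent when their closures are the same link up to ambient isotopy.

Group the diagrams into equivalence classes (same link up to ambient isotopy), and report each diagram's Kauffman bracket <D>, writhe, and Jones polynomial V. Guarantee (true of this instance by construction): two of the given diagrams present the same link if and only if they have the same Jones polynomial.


equivalence classes: {D1} | {D2} | {D3}
D1 (bracket -A^-5 + A^-1 - A^3 + 2A^7 + A^15; 13 crossings at w = +7): V = -q^(3/2) - 2q^(7/2) + q^(9/2) - q^(11/2) + q^(13/2)
V(D2) = q^(-13/2) - q^(-11/2) + q^(-9/2) - 2q^(-7/2) - q^(-3/2)  (w -3, c 11, <D> = A^-3 + 2A^5 - A^9 + A^13 - A^17)
V(D3) = q^(-7/2) - 2q^(-5/2) + q^(-3/2) - 2q^(-1/2) + q^(1/2) - q^(3/2)  [13 crossings, <D> = A^-15 - A^-11 + 2A^-7 - A^-3 + 2A - A^5, w = -3]
key observation: V(q) takes 3 values over 3 diagrams, fixing the grouping


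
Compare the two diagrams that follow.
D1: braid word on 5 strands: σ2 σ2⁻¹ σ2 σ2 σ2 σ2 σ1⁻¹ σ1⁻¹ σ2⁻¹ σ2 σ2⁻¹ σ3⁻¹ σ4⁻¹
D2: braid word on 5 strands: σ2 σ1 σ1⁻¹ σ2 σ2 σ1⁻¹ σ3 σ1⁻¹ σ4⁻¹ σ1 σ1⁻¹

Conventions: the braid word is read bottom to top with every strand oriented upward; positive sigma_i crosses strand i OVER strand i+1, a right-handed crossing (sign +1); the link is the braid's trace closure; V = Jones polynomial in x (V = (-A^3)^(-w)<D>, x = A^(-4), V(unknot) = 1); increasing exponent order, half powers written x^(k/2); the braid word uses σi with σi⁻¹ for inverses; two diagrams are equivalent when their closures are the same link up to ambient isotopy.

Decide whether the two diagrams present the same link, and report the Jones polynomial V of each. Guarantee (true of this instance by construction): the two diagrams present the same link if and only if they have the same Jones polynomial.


same link: yes
V(D1) = -x^(-3/2) - 2x^(1/2) + x^(3/2) - x^(5/2) + x^(7/2)  [13 crossings, <D> = -A^-17 + A^-13 - A^-9 + 2A^-5 + A^3, w = -1]
V(D2) = -x^(-3/2) - 2x^(1/2) + x^(3/2) - x^(5/2) + x^(7/2)  [11 crossings, <D> = -A^-11 + A^-7 - A^-3 + 2A + A^9, w = +1]
insight: from 13 to 11 crossings by R-moves: one link, two diagrams


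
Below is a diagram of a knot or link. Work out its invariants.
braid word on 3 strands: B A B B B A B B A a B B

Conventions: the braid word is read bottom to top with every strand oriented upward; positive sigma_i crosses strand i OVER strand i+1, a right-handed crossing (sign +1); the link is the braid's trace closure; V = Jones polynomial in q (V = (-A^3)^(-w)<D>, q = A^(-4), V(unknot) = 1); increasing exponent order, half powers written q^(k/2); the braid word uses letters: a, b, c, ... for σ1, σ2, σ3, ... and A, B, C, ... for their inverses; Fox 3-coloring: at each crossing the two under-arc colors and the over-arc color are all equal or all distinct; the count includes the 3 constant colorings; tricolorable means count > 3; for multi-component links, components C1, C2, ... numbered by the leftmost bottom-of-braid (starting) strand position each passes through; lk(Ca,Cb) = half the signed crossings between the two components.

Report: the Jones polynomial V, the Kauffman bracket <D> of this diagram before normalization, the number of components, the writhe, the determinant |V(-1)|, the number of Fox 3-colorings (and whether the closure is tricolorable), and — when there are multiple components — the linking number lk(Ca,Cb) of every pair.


Jones polynomial: V(q) = -q^-10 + q^-6 + q^-4
<D> = A^-14 + A^-6 - A^10; writhe -10
components 1, writhe -10 (12 crossings)
3-colorings: 3 of 3^12, det 1 — not tricolorable
note: w = -10 (over 12 crossings) is diagram-only; (-A^3)^(10) removes it from V


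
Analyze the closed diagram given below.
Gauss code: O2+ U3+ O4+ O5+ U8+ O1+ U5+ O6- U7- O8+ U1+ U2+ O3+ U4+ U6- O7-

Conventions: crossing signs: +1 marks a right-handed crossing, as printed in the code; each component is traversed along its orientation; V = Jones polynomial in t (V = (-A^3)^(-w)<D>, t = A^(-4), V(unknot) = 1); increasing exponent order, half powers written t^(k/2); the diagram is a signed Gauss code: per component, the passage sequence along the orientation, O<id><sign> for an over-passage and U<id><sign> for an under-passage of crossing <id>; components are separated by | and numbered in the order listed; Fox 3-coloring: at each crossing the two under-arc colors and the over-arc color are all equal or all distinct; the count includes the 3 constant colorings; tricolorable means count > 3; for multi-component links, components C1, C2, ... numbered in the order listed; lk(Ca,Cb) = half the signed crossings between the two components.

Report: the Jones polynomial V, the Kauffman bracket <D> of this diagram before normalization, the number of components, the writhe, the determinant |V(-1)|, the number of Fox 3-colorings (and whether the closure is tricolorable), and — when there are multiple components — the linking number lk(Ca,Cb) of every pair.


V(t) = 2t - 2t^2 + 3t^3 - 3t^4 + 2t^5 - 2t^6 + t^7
bracket: A^-16 - 2A^-12 + 2A^-8 - 3A^-4 + 3 - 2A^4 + 2A^8, w = +4
1 component, writhe +4, over 8 crossings
det 15, colorings 9 of 3^8 — tricolorable
observation: det 15 = |V(-1)|; divisible by 3, so tricolorable


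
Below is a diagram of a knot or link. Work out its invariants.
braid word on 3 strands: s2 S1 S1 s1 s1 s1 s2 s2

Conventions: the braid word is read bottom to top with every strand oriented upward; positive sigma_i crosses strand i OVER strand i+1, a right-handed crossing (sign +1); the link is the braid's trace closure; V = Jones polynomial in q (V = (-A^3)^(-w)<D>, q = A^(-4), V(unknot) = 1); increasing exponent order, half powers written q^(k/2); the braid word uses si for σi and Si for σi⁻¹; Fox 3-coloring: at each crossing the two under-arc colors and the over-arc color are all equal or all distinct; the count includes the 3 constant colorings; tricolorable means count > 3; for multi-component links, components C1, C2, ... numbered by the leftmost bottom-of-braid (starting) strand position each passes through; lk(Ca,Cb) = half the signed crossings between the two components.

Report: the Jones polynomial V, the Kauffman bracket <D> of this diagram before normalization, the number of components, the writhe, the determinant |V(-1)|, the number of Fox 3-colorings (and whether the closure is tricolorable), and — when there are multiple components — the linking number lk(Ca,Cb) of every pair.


V = q + q^3 - q^4
<D> = -A^-4 + 1 + A^8 (w = +4)
1 component over 8 crossings, w = +4
9 Fox colorings among 3^8, |V(-1)| = 3: tricolorable
why: det 3 = |V(-1)|; divisible by 3, so tricolorable


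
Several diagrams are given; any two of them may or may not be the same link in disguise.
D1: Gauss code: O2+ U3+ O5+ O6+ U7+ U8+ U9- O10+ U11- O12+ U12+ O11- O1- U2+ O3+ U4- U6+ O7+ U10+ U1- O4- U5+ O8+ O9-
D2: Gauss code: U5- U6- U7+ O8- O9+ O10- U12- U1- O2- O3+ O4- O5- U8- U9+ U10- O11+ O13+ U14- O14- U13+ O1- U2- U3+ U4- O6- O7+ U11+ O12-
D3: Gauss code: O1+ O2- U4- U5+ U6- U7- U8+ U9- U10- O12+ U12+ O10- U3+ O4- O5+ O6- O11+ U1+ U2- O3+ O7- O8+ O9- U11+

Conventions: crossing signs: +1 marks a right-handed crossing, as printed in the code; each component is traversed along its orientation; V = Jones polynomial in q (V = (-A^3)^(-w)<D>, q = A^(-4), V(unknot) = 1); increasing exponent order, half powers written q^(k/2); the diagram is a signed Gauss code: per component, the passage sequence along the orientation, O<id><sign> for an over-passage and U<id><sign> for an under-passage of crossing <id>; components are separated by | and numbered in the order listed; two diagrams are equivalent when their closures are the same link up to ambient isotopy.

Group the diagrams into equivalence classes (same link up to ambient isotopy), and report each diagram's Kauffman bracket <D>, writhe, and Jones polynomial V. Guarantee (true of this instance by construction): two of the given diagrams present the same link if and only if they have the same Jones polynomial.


classes: {D1} | {D2} | {D3}
V(D1) = q - q^2 + 2q^3 - q^4 + q^5 - q^6  [12 crossings, <D> = -A^-12 + A^-8 - A^-4 + 2 - A^4 + A^8, w = +4]
V(D2) = -q^-6 + q^-5 - q^-4 + 2q^-3 - q^-2 + q^-1  [14 crossings, <D> = A^-8 - A^-4 + 2 - A^4 + A^8 - A^12, w = -4]
D3 (bracket 1; 12 crossings at w = 0): V = 1
note: 3 values of V(q) split the 3 diagrams


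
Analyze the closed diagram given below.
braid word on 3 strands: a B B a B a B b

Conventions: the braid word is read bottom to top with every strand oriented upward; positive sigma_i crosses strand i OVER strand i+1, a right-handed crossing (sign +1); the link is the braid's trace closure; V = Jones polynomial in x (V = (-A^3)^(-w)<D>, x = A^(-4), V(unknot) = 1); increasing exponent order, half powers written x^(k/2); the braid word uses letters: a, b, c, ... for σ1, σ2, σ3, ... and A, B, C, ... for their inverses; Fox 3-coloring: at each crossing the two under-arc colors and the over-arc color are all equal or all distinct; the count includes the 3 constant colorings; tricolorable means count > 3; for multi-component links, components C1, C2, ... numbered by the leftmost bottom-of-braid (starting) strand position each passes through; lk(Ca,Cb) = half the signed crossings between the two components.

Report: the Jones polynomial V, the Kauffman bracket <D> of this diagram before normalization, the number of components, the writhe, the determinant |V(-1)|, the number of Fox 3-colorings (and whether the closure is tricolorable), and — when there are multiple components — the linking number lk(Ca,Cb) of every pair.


V = -x^-3 + 2x^-2 - 2x^-1 + 3 - 2x + 2x^2 - x^3
<D> = -A^-12 + 2A^-8 - 2A^-4 + 3 - 2A^4 + 2A^8 - A^12 (w = 0)
1 component over 8 crossings, w = 0
3 Fox colorings among 3^8, |V(-1)| = 13: not tricolorable
why: det 13 = |V(-1)|; not divisible by 3, so not tricolorable


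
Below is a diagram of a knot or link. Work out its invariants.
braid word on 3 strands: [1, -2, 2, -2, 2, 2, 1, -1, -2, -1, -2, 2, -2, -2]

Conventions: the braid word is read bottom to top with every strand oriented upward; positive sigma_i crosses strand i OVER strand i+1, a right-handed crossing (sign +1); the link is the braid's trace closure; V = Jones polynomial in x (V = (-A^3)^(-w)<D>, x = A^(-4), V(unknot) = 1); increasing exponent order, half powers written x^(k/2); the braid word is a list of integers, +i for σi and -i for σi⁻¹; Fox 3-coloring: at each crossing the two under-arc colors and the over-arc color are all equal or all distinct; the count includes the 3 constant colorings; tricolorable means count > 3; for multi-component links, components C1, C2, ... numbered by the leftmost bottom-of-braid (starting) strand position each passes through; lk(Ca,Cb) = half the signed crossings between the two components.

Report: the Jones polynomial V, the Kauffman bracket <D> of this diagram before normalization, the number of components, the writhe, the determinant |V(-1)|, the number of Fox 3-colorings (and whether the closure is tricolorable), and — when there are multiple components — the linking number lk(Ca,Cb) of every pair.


V = x^-3 + x^-2 + x^-1 + 1
<D> = A^-6 + A^-2 + A^2 + A^6 (w = -2)
3 components over 14 crossings, w = -2
lk(C1,C2): 0
lk(C1,C3) = 0
linking number lk(C2,C3) = -1
9 Fox colorings among 3^14, |V(-1)| = 0: tricolorable
why: summing lk over 3 pairs gives -1


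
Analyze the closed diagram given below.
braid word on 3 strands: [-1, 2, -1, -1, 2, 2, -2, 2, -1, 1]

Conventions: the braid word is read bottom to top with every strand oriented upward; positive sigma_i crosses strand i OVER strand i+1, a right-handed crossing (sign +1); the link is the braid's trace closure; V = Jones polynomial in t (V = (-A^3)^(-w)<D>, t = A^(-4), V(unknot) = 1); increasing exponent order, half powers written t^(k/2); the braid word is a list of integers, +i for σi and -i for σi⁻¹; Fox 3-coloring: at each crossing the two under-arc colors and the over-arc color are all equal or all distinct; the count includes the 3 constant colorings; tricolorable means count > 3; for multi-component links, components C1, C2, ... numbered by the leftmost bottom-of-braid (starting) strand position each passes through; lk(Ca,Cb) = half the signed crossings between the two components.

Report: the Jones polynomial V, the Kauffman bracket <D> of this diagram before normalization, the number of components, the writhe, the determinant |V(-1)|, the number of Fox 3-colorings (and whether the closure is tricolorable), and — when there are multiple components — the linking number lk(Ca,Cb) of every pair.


V(t) = -t^-3 + 2t^-2 - 2t^-1 + 3 - 2t + 2t^2 - t^3
bracket: -A^-12 + 2A^-8 - 2A^-4 + 3 - 2A^4 + 2A^8 - A^12, w = 0
1 component, writhe 0, over 10 crossings
det 13, colorings 3 of 3^10 — not tricolorable
observation: V is palindromic (span 6, det 13): t -> 1/t fixes it; necessary, not sufficient, for amphichirality


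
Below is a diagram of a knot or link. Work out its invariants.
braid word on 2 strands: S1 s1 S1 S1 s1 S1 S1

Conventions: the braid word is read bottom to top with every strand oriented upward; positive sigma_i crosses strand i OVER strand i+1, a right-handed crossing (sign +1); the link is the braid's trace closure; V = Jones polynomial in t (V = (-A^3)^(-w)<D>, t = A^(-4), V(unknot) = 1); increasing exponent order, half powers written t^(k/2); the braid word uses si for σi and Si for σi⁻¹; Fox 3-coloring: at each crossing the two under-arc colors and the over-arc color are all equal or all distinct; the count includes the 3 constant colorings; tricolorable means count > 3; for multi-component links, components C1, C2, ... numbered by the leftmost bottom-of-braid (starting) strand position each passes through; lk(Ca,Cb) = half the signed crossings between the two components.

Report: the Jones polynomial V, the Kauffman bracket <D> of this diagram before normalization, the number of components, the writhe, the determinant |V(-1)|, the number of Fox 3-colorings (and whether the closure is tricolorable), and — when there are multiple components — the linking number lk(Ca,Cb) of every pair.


V(t) = -t^-4 + t^-3 + t^-1
bracket: -A^-5 - A^3 + A^7, w = -3
1 component, writhe -3, over 7 crossings
det 3, colorings 9 of 3^7 — tricolorable
observation: w = -3 (over 7 crossings) is diagram-only; (-A^3)^(3) removes it from V


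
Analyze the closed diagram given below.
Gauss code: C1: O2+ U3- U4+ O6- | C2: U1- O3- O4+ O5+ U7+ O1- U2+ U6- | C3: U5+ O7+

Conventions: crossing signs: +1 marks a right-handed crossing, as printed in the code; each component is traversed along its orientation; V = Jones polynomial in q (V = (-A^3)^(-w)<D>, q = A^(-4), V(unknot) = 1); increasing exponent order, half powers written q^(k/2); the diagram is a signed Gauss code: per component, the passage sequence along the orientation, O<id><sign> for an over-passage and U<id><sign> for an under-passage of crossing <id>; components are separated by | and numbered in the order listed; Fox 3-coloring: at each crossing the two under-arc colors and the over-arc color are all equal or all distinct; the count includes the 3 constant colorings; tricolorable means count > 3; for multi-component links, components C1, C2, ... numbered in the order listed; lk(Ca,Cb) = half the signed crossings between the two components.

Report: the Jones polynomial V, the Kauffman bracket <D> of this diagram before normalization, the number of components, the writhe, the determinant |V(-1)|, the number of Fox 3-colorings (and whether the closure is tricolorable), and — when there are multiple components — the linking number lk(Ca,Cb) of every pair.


V = 1 + q + q^2 + q^3
<D> = -A^-9 - A^-5 - A^-1 - A^3 (w = +1)
3 components over 7 crossings, w = +1
lk(C1,C2): 0
lk(C1,C3) = 0
linking number lk(C2,C3) = +1
9 Fox colorings among 3^7, |V(-1)| = 0: tricolorable
why: |V(-1)| = 0: so tricolorable, since 3 divides 0
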